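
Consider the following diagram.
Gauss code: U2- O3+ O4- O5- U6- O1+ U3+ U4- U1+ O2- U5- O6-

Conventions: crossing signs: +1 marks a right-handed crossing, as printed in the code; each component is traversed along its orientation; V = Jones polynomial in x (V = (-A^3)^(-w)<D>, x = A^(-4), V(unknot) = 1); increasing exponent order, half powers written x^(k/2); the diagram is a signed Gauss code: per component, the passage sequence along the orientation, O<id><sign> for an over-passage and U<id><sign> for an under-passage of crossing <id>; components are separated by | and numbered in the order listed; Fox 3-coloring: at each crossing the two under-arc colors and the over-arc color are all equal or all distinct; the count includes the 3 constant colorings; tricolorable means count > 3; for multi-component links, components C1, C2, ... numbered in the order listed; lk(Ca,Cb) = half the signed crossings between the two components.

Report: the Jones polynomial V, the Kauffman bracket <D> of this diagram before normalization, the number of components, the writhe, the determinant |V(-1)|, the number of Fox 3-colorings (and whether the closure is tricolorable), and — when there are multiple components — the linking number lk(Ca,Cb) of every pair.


V = -x^-4 + x^-3 + x^-1
<D> = A^-2 + A^6 - A^10 (w = -2)
1 component over 6 crossings, w = -2
9 Fox colorings among 3^6, |V(-1)| = 3: tricolorable
why: w = -2 shifts under R1 moves; the (-A^3)^(2) factor cancels that in V


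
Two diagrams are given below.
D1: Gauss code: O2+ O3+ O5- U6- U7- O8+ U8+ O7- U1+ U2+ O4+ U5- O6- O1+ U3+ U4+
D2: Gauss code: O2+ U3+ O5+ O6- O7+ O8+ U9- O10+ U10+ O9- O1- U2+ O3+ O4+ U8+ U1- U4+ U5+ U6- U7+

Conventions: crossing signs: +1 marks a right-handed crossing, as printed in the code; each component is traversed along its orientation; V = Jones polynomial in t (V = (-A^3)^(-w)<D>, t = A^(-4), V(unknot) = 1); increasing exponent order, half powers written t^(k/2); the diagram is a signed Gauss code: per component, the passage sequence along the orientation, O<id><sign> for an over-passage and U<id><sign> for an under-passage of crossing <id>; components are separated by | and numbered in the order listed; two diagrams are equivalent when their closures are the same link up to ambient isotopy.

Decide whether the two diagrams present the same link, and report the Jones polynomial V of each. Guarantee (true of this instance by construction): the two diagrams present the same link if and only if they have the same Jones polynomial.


equivalent: no
V(D1) = 1  (w +2, c 8, <D> = A^6)
V(D2) = t + t^3 - t^4  [10 crossings, <D> = -A^-4 + 1 + A^8, w = +4]
key observation: V(t) takes 2 values over 2 diagrams, fixing the grouping


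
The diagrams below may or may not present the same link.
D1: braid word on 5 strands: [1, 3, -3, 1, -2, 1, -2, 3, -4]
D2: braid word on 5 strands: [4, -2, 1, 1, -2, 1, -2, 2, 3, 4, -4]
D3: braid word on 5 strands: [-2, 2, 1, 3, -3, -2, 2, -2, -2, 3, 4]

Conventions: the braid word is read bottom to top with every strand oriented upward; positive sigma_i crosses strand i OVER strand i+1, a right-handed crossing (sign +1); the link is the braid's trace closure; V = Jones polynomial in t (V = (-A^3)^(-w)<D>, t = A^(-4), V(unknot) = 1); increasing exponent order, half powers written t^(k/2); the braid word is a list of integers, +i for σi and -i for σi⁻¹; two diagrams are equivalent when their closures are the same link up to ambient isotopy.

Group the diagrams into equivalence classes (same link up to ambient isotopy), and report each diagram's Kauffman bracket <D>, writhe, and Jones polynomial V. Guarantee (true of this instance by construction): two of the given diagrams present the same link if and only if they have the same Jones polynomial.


grouping into links: {D1, D2} | {D3}
V(D1) = -t^(-3/2) + t^(-1/2) - 2t^(1/2) + t^(3/2) - 2t^(5/2) + t^(7/2)  (w +1, c 9, <D> = -A^-11 + 2A^-7 - A^-3 + 2A - A^5 + A^9)
D2 (bracket -A^-5 + 2A^-1 - A^3 + 2A^7 - A^11 + A^15; 11 crossings at w = +3): V = -t^(-3/2) + t^(-1/2) - 2t^(1/2) + t^(3/2) - 2t^(5/2) + t^(7/2)
D3 (bracket A^5 + A^13; 11 crossings at w = +1): V = -t^(-5/2) - t^(-1/2)
why: V(t) takes 2 values over 3 diagrams, fixing the grouping


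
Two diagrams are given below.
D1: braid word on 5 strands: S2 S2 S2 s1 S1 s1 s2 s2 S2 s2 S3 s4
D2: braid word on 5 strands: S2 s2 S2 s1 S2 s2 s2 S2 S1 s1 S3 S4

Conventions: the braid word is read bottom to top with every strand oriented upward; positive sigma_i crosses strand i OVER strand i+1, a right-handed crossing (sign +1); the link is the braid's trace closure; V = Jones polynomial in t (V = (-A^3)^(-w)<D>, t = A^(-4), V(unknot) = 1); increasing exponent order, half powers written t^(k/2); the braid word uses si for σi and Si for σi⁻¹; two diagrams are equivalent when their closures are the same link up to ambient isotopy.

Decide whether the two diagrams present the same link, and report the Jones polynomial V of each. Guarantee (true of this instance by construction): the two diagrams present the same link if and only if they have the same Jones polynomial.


equivalent: yes
V(D1) = 1  (w 0, c 12, <D> = 1)
V(D2) = 1  (w -2, c 12, <D> = A^-6)
why: from 12 to 12 crossings by R-moves: one link, two diagrams


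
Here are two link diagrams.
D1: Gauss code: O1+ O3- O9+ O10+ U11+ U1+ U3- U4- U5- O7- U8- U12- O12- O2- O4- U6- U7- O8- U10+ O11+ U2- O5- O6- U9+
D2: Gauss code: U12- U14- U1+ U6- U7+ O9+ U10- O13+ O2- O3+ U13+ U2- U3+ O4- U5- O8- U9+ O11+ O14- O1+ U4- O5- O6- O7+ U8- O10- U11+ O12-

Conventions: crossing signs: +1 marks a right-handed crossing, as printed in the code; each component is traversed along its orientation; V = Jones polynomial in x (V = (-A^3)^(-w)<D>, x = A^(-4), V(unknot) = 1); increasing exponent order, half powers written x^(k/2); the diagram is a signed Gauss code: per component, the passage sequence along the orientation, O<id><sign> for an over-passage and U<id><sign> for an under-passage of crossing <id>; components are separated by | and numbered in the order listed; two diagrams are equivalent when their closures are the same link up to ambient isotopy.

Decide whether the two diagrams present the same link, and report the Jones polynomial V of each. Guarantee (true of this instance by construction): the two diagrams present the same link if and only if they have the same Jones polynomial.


equivalent: no
D1 (bracket A^-8 - A^-4 + 2 - A^4 + A^8 - A^12; 12 crossings at w = -4): V = -x^-6 + x^-5 - x^-4 + 2x^-3 - x^-2 + x^-1
V(D2) = x^-5 - 2x^-4 + 2x^-3 - 2x^-2 + 2x^-1 - 1 + x  (w -2, c 14, <D> = A^-10 - A^-6 + 2A^-2 - 2A^2 + 2A^6 - 2A^10 + A^14)
key observation: 2 classes among 2 diagrams; unequal V(x) rules out equality


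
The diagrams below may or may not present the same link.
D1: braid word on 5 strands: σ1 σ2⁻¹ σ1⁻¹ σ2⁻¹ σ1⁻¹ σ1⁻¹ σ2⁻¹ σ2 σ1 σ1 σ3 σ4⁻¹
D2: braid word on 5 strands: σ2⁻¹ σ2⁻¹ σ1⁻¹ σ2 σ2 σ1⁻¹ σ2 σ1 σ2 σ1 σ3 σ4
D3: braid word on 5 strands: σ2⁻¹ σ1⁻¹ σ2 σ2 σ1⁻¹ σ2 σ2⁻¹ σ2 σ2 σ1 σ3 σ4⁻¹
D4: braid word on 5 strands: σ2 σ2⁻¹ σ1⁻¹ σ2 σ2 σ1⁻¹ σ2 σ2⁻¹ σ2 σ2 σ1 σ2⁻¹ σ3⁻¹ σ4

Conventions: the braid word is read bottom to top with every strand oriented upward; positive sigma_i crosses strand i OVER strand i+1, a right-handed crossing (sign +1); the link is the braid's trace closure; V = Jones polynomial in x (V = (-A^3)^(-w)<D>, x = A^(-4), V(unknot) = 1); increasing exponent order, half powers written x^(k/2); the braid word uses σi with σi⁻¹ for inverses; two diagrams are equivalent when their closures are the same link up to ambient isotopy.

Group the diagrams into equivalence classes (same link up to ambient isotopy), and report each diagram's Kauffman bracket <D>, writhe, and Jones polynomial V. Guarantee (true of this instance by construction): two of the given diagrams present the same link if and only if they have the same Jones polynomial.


grouping into links: {D1} | {D2, D3, D4}
V(D1) = 1  (w -2, c 12, <D> = A^-6)
V(D2) = x^-1 - 1 + 2x - 2x^2 + 2x^3 - 2x^4 + x^5  [12 crossings, <D> = A^-8 - 2A^-4 + 2 - 2A^4 + 2A^8 - A^12 + A^16, w = +4]
D3 (bracket A^-14 - 2A^-10 + 2A^-6 - 2A^-2 + 2A^2 - A^6 + A^10; 12 crossings at w = +2): V = x^-1 - 1 + 2x - 2x^2 + 2x^3 - 2x^4 + x^5
D4 (bracket A^-14 - 2A^-10 + 2A^-6 - 2A^-2 + 2A^2 - A^6 + A^10; 14 crossings at w = +2): V = x^-1 - 1 + 2x - 2x^2 + 2x^3 - 2x^4 + x^5
key observation: 2 classes among 4 diagrams; unequal V(x) rules out equality


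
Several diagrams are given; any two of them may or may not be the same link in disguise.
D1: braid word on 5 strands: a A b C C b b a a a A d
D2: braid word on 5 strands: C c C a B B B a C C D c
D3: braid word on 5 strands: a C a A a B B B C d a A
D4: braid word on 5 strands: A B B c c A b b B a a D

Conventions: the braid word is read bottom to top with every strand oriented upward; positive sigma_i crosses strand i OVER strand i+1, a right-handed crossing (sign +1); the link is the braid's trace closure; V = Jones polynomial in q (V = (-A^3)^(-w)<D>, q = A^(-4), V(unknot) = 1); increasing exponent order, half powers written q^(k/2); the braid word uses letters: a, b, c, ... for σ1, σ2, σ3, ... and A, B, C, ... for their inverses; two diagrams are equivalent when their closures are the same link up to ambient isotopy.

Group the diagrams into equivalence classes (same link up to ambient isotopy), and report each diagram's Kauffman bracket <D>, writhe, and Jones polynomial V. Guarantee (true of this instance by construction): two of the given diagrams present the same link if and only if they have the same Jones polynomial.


classes: {D1} | {D2, D3} | {D4}
V(D1) = q^-1 + 3q - q^2 + 3q^3 - 2q^4 + q^5 - q^6  [12 crossings, <D> = -A^-12 + A^-8 - 2A^-4 + 3 - A^4 + 3A^8 + A^16, w = +4]
V(D2) = -q^-6 + q^-5 - 2q^-4 + 3q^-3 - q^-2 + 3q^-1 + q  [12 crossings, <D> = A^-16 + 3A^-8 - A^-4 + 3 - 2A^4 + A^8 - A^12, w = -4]
D3 (bracket A^-10 + 3A^-2 - A^2 + 3A^6 - 2A^10 + A^14 - A^18; 12 crossings at w = -2): V = -q^-6 + q^-5 - 2q^-4 + 3q^-3 - q^-2 + 3q^-1 + q
V(D4) = q^-2 + 2 + q^2  [12 crossings, <D> = A^-8 + 2 + A^8, w = 0]
note: 3 classes among 4 diagrams; unequal V(q) rules out equality


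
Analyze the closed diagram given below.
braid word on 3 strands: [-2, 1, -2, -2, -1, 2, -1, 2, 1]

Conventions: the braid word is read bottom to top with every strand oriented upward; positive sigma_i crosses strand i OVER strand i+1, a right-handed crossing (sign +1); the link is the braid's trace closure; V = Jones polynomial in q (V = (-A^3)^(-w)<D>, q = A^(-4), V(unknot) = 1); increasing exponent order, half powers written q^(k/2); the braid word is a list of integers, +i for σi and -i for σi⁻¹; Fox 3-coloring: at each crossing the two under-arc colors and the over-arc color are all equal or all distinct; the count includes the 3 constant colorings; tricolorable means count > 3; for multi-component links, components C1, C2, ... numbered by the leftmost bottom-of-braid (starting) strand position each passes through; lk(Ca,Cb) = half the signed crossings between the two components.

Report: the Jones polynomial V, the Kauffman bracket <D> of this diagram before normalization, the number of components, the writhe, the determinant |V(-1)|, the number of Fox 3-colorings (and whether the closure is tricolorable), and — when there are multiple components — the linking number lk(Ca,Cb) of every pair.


V = -q^(-9/2) + 2q^(-7/2) - 3q^(-5/2) + 3q^(-3/2) - 4q^(-1/2) + 2q^(1/2) - 2q^(3/2) + q^(5/2)
<D> = -A^-13 + 2A^-9 - 2A^-5 + 4A^-1 - 3A^3 + 3A^7 - 2A^11 + A^15 (w = -1)
2 components over 9 crossings, w = -1
lk(C1,C2): -1
9 Fox colorings among 3^9, |V(-1)| = 18: tricolorable
why: |V(-1)| = 18: so tricolorable, since 3 divides 18


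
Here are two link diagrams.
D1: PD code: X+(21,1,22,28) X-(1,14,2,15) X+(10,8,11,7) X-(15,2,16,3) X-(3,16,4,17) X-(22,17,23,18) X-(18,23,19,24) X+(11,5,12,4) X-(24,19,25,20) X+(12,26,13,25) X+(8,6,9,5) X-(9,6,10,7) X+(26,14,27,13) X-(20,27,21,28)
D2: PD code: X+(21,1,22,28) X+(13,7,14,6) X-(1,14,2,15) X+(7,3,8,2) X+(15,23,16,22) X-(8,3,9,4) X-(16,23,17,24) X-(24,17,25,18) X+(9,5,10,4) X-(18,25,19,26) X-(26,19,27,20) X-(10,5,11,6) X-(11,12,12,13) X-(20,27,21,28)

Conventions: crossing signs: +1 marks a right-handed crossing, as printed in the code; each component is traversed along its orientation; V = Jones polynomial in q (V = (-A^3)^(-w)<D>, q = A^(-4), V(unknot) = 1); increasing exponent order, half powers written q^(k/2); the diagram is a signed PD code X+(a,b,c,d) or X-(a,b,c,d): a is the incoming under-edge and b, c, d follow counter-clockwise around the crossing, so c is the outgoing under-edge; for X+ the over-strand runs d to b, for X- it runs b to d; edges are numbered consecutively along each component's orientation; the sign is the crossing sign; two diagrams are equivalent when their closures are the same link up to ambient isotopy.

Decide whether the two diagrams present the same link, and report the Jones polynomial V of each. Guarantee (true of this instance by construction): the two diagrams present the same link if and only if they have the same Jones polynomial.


same link: yes
V(D1) = -q^-4 + q^-3 + q^-1  [14 crossings, <D> = A^-2 + A^6 - A^10, w = -2]
D2 (bracket A^-8 + 1 - A^4; 14 crossings at w = -4): V = -q^-4 + q^-3 + q^-1
note: from 14 to 14 crossings by R-moves: one link, two diagrams


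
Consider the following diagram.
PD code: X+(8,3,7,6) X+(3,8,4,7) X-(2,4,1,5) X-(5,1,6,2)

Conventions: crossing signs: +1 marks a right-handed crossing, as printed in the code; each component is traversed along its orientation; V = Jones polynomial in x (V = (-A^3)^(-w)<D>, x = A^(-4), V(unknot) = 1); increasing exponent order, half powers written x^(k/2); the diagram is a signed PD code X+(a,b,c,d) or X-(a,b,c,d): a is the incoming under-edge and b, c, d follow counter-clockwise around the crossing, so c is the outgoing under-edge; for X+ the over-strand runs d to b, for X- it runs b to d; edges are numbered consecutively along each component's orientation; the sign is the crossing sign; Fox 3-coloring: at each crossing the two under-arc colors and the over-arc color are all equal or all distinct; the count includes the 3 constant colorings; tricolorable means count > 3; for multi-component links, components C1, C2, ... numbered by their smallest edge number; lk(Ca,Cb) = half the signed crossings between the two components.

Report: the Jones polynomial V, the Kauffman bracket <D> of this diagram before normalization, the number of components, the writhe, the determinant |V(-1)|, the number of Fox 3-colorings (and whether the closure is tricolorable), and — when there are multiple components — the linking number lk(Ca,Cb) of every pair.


V = x^-2 + 2 + x^2
<D> = A^-8 + 2 + A^8 (w = 0)
3 components over 4 crossings, w = 0
lk(C1,C2): -1
lk(C1,C3) = 0
linking number lk(C2,C3) = +1
3 Fox colorings among 3^4, |V(-1)| = 4: not tricolorable
why: the 3 component pairs carry total linking 0


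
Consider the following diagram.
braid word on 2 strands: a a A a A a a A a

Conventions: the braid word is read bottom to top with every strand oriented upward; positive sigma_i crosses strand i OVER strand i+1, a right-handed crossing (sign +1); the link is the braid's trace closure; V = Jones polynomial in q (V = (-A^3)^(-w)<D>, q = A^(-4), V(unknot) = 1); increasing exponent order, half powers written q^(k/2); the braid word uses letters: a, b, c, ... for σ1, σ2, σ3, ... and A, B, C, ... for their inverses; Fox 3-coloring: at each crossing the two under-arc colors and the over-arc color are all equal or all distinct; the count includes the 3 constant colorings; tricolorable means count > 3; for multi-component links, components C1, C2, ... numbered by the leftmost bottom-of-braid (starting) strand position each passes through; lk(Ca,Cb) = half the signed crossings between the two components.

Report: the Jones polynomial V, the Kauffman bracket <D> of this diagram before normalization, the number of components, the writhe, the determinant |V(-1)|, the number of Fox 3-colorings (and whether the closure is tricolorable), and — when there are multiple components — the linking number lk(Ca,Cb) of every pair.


V(q) = q + q^3 - q^4
bracket: A^-7 - A^-3 - A^5, w = +3
1 component, writhe +3, over 9 crossings
det 3, colorings 9 of 3^9 — tricolorable
observation: a (2,3) torus form — a single generator 3 times


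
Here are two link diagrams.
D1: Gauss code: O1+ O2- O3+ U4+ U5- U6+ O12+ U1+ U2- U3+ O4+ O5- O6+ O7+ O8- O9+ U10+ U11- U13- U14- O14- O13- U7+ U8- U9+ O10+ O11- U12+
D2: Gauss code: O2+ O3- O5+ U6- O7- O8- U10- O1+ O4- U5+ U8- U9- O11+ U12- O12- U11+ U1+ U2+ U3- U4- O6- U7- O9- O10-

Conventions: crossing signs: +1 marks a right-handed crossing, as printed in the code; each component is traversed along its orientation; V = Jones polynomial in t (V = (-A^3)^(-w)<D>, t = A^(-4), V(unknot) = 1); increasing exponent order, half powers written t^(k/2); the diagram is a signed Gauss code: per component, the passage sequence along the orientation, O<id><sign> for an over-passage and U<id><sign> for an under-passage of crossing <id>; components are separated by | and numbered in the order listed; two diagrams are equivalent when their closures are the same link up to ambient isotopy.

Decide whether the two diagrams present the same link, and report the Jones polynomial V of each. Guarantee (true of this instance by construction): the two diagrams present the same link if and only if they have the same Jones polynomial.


same link: no
V(D1) = t + t^3 - t^4  [14 crossings, <D> = -A^-10 + A^-6 + A^2, w = +2]
V(D2) = -t^-4 + t^-3 + t^-1  [12 crossings, <D> = A^-8 + 1 - A^4, w = -4]
insight: 2 classes among 2 diagrams; unequal V(t) rules out equality


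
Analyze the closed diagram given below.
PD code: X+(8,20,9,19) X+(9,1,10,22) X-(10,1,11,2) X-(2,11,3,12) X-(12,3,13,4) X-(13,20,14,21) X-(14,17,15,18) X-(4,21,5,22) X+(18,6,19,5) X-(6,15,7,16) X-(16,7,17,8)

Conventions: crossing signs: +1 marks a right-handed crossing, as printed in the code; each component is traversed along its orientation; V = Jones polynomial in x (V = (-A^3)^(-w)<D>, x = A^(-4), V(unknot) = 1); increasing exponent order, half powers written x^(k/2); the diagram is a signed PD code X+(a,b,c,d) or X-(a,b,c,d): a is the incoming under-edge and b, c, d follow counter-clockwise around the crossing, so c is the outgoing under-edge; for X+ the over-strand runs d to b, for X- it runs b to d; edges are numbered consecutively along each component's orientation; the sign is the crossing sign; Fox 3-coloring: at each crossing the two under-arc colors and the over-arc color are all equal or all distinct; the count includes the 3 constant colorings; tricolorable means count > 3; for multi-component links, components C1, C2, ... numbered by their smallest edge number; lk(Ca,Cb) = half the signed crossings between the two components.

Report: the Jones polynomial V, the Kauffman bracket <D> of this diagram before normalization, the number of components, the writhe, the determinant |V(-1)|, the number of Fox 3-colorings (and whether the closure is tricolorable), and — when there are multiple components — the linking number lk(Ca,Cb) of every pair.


V = -x^-6 + x^-5 - x^-4 + 2x^-3 - x^-2 + x^-1
<D> = -A^-11 + A^-7 - 2A^-3 + A - A^5 + A^9 (w = -5)
1 component over 11 crossings, w = -5
3 Fox colorings among 3^11, |V(-1)| = 7: not tricolorable
why: w = -5 (over 11 crossings) is diagram-only; (-A^3)^(5) removes it from V


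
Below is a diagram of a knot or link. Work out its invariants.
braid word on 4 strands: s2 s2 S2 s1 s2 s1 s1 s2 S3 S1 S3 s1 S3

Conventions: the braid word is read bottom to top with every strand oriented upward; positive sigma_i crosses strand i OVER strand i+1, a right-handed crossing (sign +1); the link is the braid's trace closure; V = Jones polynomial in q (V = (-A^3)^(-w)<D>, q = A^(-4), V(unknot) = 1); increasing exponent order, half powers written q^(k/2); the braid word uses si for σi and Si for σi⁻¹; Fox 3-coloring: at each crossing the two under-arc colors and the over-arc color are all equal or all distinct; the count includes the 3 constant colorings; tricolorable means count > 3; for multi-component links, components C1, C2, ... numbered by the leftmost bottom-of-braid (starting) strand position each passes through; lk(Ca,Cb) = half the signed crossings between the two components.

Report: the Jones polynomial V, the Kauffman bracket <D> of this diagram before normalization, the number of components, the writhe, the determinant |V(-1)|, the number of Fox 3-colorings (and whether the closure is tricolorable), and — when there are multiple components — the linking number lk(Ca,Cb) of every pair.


Jones polynomial: V(q) = -q^-2 + q^-1 - 1 + 3q - 2q^2 + 3q^3 - 2q^4 + q^5 - q^6
<D> = A^-15 - A^-11 + 2A^-7 - 3A^-3 + 2A - 3A^5 + A^9 - A^13 + A^17; writhe +3
components 1, writhe +3 (13 crossings)
3-colorings: 9 of 3^13, det 15 — tricolorable
note: w = +3 (over 13 crossings) is diagram-only; (-A^3)^(-3) removes it from V


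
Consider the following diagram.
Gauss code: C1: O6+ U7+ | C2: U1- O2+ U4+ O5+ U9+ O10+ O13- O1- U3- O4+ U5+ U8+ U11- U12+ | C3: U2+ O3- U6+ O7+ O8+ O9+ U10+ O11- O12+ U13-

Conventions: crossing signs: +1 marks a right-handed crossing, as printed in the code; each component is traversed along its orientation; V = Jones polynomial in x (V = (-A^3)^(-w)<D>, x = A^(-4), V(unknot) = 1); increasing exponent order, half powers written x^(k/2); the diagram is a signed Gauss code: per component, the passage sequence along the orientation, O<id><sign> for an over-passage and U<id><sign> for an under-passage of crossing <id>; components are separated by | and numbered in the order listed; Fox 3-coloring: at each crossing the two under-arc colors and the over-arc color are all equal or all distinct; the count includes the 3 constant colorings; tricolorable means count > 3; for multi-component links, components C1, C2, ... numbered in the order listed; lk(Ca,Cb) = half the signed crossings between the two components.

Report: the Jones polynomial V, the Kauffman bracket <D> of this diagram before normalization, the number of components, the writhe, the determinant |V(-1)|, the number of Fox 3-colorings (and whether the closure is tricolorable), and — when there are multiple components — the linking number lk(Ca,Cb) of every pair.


Jones polynomial: V(x) = x + 2x^3 + x^5
<D> = -A^-5 - 2A^3 - A^11; writhe +5
components 3, writhe +5 (13 crossings)
linking number lk(C1,C2) = 0
lk(C1,C3): +1
lk(C2,C3) = +1
3-colorings: 3 of 3^13, det 4 — not tricolorable
note: span 4 respects span(V) <= c + mu - 1 = 15 for this 3-component diagram


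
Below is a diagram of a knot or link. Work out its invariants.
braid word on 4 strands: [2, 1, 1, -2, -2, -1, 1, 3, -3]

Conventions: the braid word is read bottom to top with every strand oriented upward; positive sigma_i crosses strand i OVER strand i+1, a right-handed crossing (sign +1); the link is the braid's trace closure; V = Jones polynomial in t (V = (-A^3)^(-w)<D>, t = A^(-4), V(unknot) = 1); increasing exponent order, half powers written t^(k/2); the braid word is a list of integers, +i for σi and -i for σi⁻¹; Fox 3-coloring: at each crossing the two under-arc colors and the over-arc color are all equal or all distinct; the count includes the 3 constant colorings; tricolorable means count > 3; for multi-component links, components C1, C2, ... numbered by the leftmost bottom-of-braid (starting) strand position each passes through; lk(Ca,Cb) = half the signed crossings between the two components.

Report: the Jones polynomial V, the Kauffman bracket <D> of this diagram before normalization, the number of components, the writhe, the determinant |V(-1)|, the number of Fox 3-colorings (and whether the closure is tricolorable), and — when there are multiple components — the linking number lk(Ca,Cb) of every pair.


Jones polynomial: V(t) = 1 + t + t^2 + t^3
<D> = -A^-9 - A^-5 - A^-1 - A^3; writhe +1
components 3, writhe +1 (9 crossings)
linking number lk(C1,C2) = +1
lk(C1,C3): 0
lk(C2,C3) = 0
3-colorings: 9 of 3^9, det 0 — tricolorable
note: the span of V is 3, within the link bound 9 + 3 - 1


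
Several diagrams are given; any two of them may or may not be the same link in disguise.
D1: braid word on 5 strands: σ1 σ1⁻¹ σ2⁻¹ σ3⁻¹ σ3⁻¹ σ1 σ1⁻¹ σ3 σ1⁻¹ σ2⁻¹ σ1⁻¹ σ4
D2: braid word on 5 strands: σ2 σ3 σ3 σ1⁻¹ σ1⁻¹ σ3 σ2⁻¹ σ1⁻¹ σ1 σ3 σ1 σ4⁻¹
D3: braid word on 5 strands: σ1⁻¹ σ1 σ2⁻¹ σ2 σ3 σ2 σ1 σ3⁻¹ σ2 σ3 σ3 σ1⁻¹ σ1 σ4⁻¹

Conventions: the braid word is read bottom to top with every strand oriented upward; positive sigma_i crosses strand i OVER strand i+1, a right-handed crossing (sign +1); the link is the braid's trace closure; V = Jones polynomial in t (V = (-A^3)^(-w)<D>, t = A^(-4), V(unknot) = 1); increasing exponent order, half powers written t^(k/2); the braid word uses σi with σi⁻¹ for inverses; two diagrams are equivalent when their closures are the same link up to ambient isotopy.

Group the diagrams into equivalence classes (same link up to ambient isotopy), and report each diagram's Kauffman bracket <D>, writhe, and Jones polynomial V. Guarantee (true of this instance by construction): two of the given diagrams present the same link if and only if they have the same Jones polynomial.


equivalence classes: {D1} | {D2} | {D3}
D1 (bracket A^-8 + 1 - A^4; 12 crossings at w = -4): V = -t^-4 + t^-3 + t^-1
V(D2) = t^-1 - 1 + 2t - 2t^2 + 2t^3 - 2t^4 + t^5  (w +2, c 12, <D> = A^-14 - 2A^-10 + 2A^-6 - 2A^-2 + 2A^2 - A^6 + A^10)
V(D3) = t - t^2 + 2t^3 - t^4 + t^5 - t^6  (w +4, c 14, <D> = -A^-12 + A^-8 - A^-4 + 2 - A^4 + A^8)
observation: 3 classes among 3 diagrams; unequal V(t) rules out equality


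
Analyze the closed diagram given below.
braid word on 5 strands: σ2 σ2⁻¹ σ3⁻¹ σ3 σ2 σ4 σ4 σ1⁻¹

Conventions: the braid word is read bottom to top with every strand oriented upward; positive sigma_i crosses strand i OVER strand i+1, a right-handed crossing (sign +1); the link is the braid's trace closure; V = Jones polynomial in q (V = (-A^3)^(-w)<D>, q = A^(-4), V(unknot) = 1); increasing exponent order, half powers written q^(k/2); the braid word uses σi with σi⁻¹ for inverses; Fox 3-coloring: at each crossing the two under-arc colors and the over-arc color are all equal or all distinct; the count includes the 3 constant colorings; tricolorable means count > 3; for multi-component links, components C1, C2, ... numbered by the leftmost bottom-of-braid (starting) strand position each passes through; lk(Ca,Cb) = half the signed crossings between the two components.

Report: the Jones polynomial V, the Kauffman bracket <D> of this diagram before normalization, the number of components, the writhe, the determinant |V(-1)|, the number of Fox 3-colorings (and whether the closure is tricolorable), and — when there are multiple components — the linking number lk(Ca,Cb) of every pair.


Jones polynomial: V(q) = 1 + q + q^2 + q^3
<D> = A^-6 + A^-2 + A^2 + A^6; writhe +2
components 3, writhe +2 (8 crossings)
linking number lk(C1,C2) = 0
lk(C1,C3): 0
lk(C2,C3) = +1
3-colorings: 9 of 3^8, det 0 — tricolorable
note: the word shrinks to σ2 σ4 σ4 σ1⁻¹ after cancelling


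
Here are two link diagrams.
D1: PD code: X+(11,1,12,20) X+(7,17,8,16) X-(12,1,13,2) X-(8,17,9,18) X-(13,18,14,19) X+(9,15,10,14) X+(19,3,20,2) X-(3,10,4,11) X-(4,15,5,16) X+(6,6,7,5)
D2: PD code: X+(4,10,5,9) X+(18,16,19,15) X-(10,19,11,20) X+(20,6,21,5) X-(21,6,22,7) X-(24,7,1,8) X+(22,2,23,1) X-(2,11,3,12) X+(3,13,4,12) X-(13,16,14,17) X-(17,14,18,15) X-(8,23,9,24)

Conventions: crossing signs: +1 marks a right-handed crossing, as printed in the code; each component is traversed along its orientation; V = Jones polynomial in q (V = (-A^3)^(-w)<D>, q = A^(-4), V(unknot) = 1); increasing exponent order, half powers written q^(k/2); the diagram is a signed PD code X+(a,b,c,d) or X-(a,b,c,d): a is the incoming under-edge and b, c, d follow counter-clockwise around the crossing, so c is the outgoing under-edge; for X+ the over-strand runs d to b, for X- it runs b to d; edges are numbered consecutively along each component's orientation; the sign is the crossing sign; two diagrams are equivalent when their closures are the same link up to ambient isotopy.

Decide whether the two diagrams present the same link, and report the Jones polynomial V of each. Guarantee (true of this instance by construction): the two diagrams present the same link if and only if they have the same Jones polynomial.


same link: no
V(D1) = 1  [10 crossings, <D> = 1, w = 0]
V(D2) = q^-2 - q^-1 + 1 - q + q^2  (w -2, c 12, <D> = A^-14 - A^-10 + A^-6 - A^-2 + A^2)
note: comparing 2 Jones polynomials yields 2 groups


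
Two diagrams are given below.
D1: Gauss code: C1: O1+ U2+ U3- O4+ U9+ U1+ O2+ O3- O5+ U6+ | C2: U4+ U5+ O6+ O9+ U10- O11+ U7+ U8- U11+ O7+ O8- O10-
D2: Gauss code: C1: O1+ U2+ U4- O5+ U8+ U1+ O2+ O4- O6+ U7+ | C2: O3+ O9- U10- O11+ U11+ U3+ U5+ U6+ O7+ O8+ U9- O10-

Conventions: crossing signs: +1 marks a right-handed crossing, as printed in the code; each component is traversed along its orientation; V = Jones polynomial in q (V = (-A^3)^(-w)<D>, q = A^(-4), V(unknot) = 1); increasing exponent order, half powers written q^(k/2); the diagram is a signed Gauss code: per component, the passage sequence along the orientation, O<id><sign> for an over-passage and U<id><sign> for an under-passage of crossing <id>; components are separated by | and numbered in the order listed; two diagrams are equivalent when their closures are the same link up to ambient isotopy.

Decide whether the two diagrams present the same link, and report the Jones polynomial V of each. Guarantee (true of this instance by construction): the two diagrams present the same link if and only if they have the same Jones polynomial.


equivalent: yes
D1 (bracket A^-7 - A^-3 + A + A^9; 11 crossings at w = +5): V = -q^(3/2) - q^(7/2) + q^(9/2) - q^(11/2)
D2 (bracket A^-7 - A^-3 + A + A^9; 11 crossings at w = +5): V = -q^(3/2) - q^(7/2) + q^(9/2) - q^(11/2)
key observation: one V(q) for all 2 diagrams — one class (guaranteed)


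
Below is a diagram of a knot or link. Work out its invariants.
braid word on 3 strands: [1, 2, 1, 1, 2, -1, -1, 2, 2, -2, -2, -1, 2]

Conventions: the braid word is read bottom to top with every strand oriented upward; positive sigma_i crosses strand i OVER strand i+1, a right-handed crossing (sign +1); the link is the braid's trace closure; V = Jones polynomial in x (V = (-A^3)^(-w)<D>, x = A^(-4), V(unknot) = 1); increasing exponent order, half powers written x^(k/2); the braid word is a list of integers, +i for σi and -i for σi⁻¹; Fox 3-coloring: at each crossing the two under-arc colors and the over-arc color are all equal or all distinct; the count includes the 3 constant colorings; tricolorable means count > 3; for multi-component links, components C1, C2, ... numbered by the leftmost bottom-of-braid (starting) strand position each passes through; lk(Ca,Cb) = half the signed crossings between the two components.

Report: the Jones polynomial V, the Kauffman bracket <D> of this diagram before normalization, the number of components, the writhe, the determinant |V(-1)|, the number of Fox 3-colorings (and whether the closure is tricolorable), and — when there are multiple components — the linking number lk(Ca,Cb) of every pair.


V = -2x^(1/2) + x^(3/2) - 2x^(5/2) + x^(7/2) - x^(9/2) + x^(11/2)
<D> = -A^-13 + A^-9 - A^-5 + 2A^-1 - A^3 + 2A^7 (w = +3)
2 components over 13 crossings, w = +3
lk(C1,C2): 0
3 Fox colorings among 3^13, |V(-1)| = 8: not tricolorable
why: all 2 components of this link are unlinked algebraically


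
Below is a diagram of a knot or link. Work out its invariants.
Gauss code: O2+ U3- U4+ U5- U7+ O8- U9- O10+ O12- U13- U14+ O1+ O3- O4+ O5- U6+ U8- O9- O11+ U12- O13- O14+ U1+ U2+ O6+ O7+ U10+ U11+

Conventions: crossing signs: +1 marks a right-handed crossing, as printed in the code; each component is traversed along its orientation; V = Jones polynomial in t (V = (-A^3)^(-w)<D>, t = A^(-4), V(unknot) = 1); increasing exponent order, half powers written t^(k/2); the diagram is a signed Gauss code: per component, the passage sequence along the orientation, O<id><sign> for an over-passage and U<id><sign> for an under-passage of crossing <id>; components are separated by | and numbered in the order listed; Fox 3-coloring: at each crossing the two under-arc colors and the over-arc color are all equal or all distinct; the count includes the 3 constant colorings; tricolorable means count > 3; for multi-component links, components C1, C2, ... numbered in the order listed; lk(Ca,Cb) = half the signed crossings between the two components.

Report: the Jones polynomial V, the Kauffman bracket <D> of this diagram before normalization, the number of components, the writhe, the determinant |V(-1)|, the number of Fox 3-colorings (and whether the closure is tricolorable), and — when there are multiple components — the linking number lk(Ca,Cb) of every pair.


V(t) = -t^-1 + 2 - t + 2t^2 - t^3 + t^4 - t^5
bracket: -A^-14 + A^-10 - A^-6 + 2A^-2 - A^2 + 2A^6 - A^10, w = +2
1 component, writhe +2, over 14 crossings
det 9, colorings 9 of 3^14 — tricolorable
observation: w = +2 shifts under R1 moves; the (-A^3)^(-2) factor cancels that in V


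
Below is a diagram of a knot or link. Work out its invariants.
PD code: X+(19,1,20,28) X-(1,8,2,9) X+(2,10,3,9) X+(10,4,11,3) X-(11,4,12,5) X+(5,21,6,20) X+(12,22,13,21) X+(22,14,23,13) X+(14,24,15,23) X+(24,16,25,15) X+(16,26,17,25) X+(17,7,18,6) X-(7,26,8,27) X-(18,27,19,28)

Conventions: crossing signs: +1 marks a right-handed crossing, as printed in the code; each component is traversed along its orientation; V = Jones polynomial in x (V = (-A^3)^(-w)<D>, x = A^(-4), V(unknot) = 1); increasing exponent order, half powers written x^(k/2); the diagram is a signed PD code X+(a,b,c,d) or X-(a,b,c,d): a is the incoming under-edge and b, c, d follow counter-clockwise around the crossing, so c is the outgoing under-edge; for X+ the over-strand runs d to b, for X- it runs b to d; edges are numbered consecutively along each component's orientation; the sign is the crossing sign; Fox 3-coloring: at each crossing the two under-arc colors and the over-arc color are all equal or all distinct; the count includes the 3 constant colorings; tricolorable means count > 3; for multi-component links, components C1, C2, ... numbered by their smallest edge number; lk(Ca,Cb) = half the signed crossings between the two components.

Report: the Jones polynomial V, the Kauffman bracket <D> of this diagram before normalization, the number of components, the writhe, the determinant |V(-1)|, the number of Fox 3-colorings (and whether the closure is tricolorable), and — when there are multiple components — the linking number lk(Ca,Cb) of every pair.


Jones polynomial: V(x) = x^2 - x^3 + 2x^4 - 2x^5 + 3x^6 - 2x^7 + x^8 - x^9
<D> = -A^-18 + A^-14 - 2A^-10 + 3A^-6 - 2A^-2 + 2A^2 - A^6 + A^10; writhe +6
components 1, writhe +6 (14 crossings)
3-colorings: 3 of 3^14, det 13 — not tricolorable
note: w = +6 (over 14 crossings) is diagram-only; (-A^3)^(-6) removes it from V


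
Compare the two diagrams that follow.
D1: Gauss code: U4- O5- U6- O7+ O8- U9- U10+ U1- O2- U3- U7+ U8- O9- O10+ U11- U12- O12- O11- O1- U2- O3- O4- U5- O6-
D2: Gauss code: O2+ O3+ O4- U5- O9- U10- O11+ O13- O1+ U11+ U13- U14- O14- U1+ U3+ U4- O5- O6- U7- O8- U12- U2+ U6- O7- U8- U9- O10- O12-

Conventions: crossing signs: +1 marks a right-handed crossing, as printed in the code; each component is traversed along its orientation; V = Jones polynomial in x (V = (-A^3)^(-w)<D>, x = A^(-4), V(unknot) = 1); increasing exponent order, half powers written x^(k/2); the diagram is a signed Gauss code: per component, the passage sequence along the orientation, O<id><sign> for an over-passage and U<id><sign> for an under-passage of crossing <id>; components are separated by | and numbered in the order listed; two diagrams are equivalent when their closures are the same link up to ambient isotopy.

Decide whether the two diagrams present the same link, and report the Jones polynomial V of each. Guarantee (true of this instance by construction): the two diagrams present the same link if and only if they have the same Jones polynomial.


same link: yes
V(D1) = x^-8 - 2x^-7 + x^-6 - 2x^-5 + 2x^-4 + x^-2  [12 crossings, <D> = A^-16 + 2A^-8 - 2A^-4 + 1 - 2A^4 + A^8, w = -8]
V(D2) = x^-8 - 2x^-7 + x^-6 - 2x^-5 + 2x^-4 + x^-2  [14 crossings, <D> = A^-10 + 2A^-2 - 2A^2 + A^6 - 2A^10 + A^14, w = -6]
insight: one V(x) for all 2 diagrams — one class (guaranteed)


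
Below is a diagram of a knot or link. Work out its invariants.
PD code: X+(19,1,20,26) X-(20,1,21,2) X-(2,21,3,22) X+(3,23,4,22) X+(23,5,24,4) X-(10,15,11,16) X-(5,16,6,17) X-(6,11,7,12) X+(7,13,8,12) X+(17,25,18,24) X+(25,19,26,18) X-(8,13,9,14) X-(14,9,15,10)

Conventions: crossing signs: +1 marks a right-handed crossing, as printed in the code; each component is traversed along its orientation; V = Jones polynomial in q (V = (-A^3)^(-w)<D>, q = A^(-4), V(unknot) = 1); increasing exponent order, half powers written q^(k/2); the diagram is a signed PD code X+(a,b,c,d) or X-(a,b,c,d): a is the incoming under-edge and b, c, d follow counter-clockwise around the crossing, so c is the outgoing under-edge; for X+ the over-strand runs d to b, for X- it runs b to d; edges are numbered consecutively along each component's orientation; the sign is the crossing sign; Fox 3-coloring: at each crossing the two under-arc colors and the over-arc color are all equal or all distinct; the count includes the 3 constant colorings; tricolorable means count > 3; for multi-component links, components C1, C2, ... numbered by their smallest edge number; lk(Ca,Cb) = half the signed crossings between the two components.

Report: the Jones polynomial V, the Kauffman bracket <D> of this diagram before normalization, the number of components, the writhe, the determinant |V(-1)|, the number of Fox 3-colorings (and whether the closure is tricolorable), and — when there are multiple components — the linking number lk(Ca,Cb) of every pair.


Jones polynomial: V(q) = -q^-3 + q^-2 - q^-1 + 3 - q + q^2 - q^3
<D> = A^-15 - A^-11 + A^-7 - 3A^-3 + A - A^5 + A^9; writhe -1
components 1, writhe -1 (13 crossings)
3-colorings: 27 of 3^13, det 9 — tricolorable
note: V is palindromic (span 6, det 9): q -> 1/q fixes it; necessary, not sufficient, for amphichirality


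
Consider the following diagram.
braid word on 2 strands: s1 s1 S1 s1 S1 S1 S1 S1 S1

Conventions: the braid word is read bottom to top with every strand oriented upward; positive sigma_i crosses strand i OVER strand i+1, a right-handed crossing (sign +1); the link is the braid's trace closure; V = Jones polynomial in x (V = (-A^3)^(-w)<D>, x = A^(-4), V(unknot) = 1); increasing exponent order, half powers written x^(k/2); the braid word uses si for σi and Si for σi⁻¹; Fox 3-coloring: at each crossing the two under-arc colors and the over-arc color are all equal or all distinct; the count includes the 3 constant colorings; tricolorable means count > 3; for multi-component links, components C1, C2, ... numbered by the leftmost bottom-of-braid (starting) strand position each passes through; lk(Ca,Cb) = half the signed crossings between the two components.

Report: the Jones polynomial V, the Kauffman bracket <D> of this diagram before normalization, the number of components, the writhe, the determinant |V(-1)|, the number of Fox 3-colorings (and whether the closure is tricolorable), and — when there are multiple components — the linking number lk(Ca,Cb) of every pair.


Jones polynomial: V(x) = -x^-4 + x^-3 + x^-1
<D> = -A^-5 - A^3 + A^7; writhe -3
components 1, writhe -3 (9 crossings)
3-colorings: 9 of 3^9, det 3 — tricolorable
note: V spans 3 powers of x: at least 3 crossings in any diagram


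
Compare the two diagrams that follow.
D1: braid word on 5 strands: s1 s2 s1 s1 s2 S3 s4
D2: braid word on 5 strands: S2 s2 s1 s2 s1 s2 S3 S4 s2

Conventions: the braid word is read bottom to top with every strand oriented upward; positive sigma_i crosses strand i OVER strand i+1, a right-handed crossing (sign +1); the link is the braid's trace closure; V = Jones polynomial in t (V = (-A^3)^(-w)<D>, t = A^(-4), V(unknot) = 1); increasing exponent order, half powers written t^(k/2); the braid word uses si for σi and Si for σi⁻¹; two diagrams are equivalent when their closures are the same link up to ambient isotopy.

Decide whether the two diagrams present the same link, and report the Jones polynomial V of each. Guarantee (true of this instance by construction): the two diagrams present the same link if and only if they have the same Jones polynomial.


equivalent: yes
V(D1) = -t^(3/2) - t^(7/2) + t^(9/2) - t^(11/2)  (w +5, c 7, <D> = A^-7 - A^-3 + A + A^9)
V(D2) = -t^(3/2) - t^(7/2) + t^(9/2) - t^(11/2)  (w +3, c 9, <D> = A^-13 - A^-9 + A^-5 + A^3)
why: D2 (9 crossings) and D1 (7) are Markov-related braid presentations
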